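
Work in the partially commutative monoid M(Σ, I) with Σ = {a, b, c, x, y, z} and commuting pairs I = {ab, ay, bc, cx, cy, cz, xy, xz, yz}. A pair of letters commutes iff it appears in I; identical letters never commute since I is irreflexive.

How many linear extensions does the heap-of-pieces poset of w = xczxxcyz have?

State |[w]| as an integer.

1680

0(x) covers ∅
1(c) covers ∅
2(z) covers ∅
3(x) covers 0:x
4(x) covers 3:x
5(c) covers 1:c
6(y) covers ∅
7(z) covers 2:z
floor of heap: 0:x, 1:c, 2:z, 6:y
completions by unplaced set U, small U first (add the entries for U minus each lowest piece of U):
  |U|=1: {4}:1  {5}:1  {6}:1  {7}:1
  |U|=2: {1,5}:1  {2,7}:1  {3,4}:1  {4,5}:2  {4,6}:2  {4,7}:2  {5,6}:2  {5,7}:2  {6,7}:2
  |U|=3: {0,3,4}:1  {1,4,5}:3  {1,5,6}:3  {1,5,7}:3  {2,4,7}:3  {2,5,7}:3  {2,6,7}:3  {3,4,5}:3  {3,4,6}:3  {3,4,7}:3  {4,5,6}:6  {4,5,7}:6  {4,6,7}:6  {5,6,7}:6
  |U|=4: {0,3,4,5}:4  {0,3,4,6}:4  {0,3,4,7}:4  {1,2,5,7}:6  {1,3,4,5}:6  {1,4,5,6}:12  {1,4,5,7}:12  {1,5,6,7}:12  {2,3,4,7}:6  {2,4,5,7}:12  {2,4,6,7}:12  {2,5,6,7}:12  {3,4,5,6}:12  {3,4,5,7}:12  {3,4,6,7}:12  {4,5,6,7}:24
  |U|=5: {0,1,3,4,5}:10  {0,2,3,4,7}:10  {0,3,4,5,6}:20  {0,3,4,5,7}:20  {0,3,4,6,7}:20  {1,2,4,5,7}:30  {1,2,5,6,7}:30  {1,3,4,5,6}:30  {1,3,4,5,7}:30  {1,4,5,6,7}:60  {2,3,4,5,7}:30  {2,3,4,6,7}:30  {2,4,5,6,7}:60  {3,4,5,6,7}:60
  |U|=6: {0,1,3,4,5,6}:60  {0,1,3,4,5,7}:60  {0,2,3,4,5,7}:60  {0,2,3,4,6,7}:60  {0,3,4,5,6,7}:120  {1,2,3,4,5,7}:90  {1,2,4,5,6,7}:180  {1,3,4,5,6,7}:180  {2,3,4,5,6,7}:180
  start at 0(x): 630
  start at 1(c): 420
  start at 2(z): 420
  start at 6(y): 210
sum over floor = 1680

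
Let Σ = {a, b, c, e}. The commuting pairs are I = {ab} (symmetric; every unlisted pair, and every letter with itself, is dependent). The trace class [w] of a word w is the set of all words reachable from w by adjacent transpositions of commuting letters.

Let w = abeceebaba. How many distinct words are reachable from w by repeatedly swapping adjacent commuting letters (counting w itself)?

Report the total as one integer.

12

drop 0:a onto floor
drop 1:b onto floor
drop 2:e onto {0:a, 1:b}
drop 3:c onto {2:e}
drop 4:e onto {3:c}
drop 5:e onto {4:e}
drop 6:b onto {5:e}
drop 7:a onto {5:e}
drop 8:b onto {6:b}
drop 9:a onto {7:a}
ground layer = {0:a, 1:b}
drop-orders for the pieces not yet dropped (sum over which currently-grounded one goes next):
  1 to go: {8} 1  {9} 1
  2 to go: {6,8} 1  {7,9} 1  {8,9} 2
  3 to go: {6,8,9} 3  {7,8,9} 3
  4 to go: {6,7,8,9} 6
  5 to go: {5,6,7,8,9} 6
  6 to go: {4,5,6,7,8,9} 6
  7 to go: {3,4,5,6,7,8,9} 6
  8 to go: {2,3,4,5,6,7,8,9} 6
  if 0:a drops first: 6 orders
  if 1:b drops first: 6 orders
heap linearizations: 12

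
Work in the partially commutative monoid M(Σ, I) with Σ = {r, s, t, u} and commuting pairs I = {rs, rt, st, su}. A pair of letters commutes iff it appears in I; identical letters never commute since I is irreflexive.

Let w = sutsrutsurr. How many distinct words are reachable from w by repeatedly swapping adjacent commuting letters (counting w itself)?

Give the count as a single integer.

#0=s has no predecessor
#1=u has no predecessor
#2=t depends on [1:u]
#3=s depends on [0:s]
#4=r depends on [1:u]
#5=u depends on [2:t, 4:r]
#6=t depends on [5:u]
#7=s depends on [3:s]
#8=u depends on [6:t]
#9=r depends on [8:u]
#10=r depends on [9:r]
sources: [0:s, 1:u]
N(rest) = Σ N(rest − s) over sources s of rest; N(one piece) = 1:
  size 1 → [7]=1  [10]=1
  size 2 → [3,7]=1  [7,10]=2  [9,10]=1
  size 3 → [0,3,7]=1  [3,7,10]=3  [7,9,10]=3  [8,9,10]=1
  size 4 → [0,3,7,10]=4  [3,7,9,10]=6  [6,8,9,10]=1  [7,8,9,10]=4
  size 5 → [0,3,7,9,10]=10  [3,7,8,9,10]=10  [5,6,8,9,10]=1  [6,7,8,9,10]=5
  size 6 → [0,3,7,8,9,10]=20  [2,5,6,8,9,10]=1  [3,6,7,8,9,10]=15  [4,5,6,8,9,10]=1  [5,6,7,8,9,10]=6
  size 7 → [0,3,6,7,8,9,10]=35  [2,4,5,6,8,9,10]=2  [2,5,6,7,8,9,10]=7  [3,5,6,7,8,9,10]=21  [4,5,6,7,8,9,10]=7
  size 8 → [0,3,5,6,7,8,9,10]=56  [1,2,4,5,6,8,9,10]=2  [2,3,5,6,7,8,9,10]=28  [2,4,5,6,7,8,9,10]=16  [3,4,5,6,7,8,9,10]=28
  size 9 → [0,2,3,5,6,7,8,9,10]=84  [0,3,4,5,6,7,8,9,10]=84  [1,2,4,5,6,7,8,9,10]=18  [2,3,4,5,6,7,8,9,10]=72
  first=0(s) contributes 90
  first=1(u) contributes 240
|[w]| = 330

330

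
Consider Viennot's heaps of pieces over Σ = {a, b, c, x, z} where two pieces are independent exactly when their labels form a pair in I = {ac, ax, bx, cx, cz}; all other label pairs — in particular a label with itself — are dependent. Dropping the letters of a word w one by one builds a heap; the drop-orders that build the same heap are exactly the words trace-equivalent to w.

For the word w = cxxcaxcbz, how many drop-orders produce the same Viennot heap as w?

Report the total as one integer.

224

drop 0:c onto floor
drop 1:x onto floor
drop 2:x onto {1:x}
drop 3:c onto {0:c}
drop 4:a onto floor
drop 5:x onto {2:x}
drop 6:c onto {3:c}
drop 7:b onto {4:a, 6:c}
drop 8:z onto {5:x, 7:b}
ground layer = {0:c, 1:x, 4:a}
drop-orders for the pieces not yet dropped (sum over which currently-grounded one goes next):
  1 to go: {8} 1
  2 to go: {5,8} 1  {7,8} 1
  3 to go: {2,5,8} 1  {4,7,8} 1  {5,7,8} 2  {6,7,8} 1
  4 to go: {1,2,5,8} 1  {2,5,7,8} 3  {3,6,7,8} 1  {4,5,7,8} 3  {4,6,7,8} 2  {5,6,7,8} 3
  5 to go: {0,3,6,7,8} 1  {1,2,5,7,8} 4  {2,4,5,7,8} 6  {2,5,6,7,8} 6  {3,4,6,7,8} 3  {3,5,6,7,8} 4  {4,5,6,7,8} 8
  6 to go: {0,3,4,6,7,8} 4  {0,3,5,6,7,8} 5  {1,2,4,5,7,8} 10  {1,2,5,6,7,8} 10  {2,3,5,6,7,8} 10  {2,4,5,6,7,8} 20  {3,4,5,6,7,8} 15
  7 to go: {0,2,3,5,6,7,8} 15  {0,3,4,5,6,7,8} 24  {1,2,3,5,6,7,8} 20  {1,2,4,5,6,7,8} 40  {2,3,4,5,6,7,8} 45
  if 0:c drops first: 105 orders
  if 1:x drops first: 84 orders
  if 4:a drops first: 35 orders
heap linearizations: 224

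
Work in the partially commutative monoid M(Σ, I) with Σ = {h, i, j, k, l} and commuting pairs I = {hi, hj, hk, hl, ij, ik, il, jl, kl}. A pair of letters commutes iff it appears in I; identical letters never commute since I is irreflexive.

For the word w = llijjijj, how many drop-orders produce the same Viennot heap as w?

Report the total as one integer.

0(l) covers ∅
1(l) covers 0:l
2(i) covers ∅
3(j) covers ∅
4(j) covers 3:j
5(i) covers 2:i
6(j) covers 4:j
7(j) covers 6:j
floor of heap: 0:l, 2:i, 3:j
completions by unplaced set U, small U first (add the entries for U minus each lowest piece of U):
  |U|=1: {1}:1  {5}:1  {7}:1
  |U|=2: {0,1}:1  {1,5}:2  {1,7}:2  {2,5}:1  {5,7}:2  {6,7}:1
  |U|=3: {0,1,5}:3  {0,1,7}:3  {1,2,5}:3  {1,5,7}:6  {1,6,7}:3  {2,5,7}:3  {4,6,7}:1  {5,6,7}:3
  |U|=4: {0,1,2,5}:6  {0,1,5,7}:12  {0,1,6,7}:6  {1,2,5,7}:12  {1,4,6,7}:4  {1,5,6,7}:12  {2,5,6,7}:6  {3,4,6,7}:1  {4,5,6,7}:4
  |U|=5: {0,1,2,5,7}:30  {0,1,4,6,7}:10  {0,1,5,6,7}:30  {1,2,5,6,7}:30  {1,3,4,6,7}:5  {1,4,5,6,7}:20  {2,4,5,6,7}:10  {3,4,5,6,7}:5
  |U|=6: {0,1,2,5,6,7}:90  {0,1,3,4,6,7}:15  {0,1,4,5,6,7}:60  {1,2,4,5,6,7}:60  {1,3,4,5,6,7}:30  {2,3,4,5,6,7}:15
  start at 0(l): 105
  start at 2(i): 105
  start at 3(j): 210
sum over floor = 420

420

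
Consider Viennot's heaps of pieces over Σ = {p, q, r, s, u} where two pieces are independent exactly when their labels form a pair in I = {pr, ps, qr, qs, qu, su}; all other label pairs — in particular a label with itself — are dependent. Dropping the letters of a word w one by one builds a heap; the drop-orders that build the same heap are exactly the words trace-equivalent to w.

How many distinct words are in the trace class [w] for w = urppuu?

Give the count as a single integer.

piece 0:u — minimal
piece 1:r rests on {0:u}
piece 2:p rests on {0:u}
piece 3:p rests on {2:p}
piece 4:u rests on {1:r, 3:p}
piece 5:u rests on {4:u}
minimal pieces: {0:u}
ways to finish when only these pieces remain (= sum over removing one remaining piece with nothing left below it):
  1 left: {5}→1
  2 left: {4,5}→1
  3 left: {1,4,5}→1  {3,4,5}→1
  4 left: {1,3,4,5}→2  {2,3,4,5}→1
  placing 0:u first → 3 extensions

3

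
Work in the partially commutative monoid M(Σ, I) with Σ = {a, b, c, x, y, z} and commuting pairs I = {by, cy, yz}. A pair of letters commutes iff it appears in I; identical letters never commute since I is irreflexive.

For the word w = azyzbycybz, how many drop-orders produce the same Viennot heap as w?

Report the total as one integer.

84

#0=a has no predecessor
#1=z depends on [0:a]
#2=y depends on [0:a]
#3=z depends on [1:z]
#4=b depends on [3:z]
#5=y depends on [2:y]
#6=c depends on [4:b]
#7=y depends on [5:y]
#8=b depends on [6:c]
#9=z depends on [8:b]
sources: [0:a]
N(rest) = Σ N(rest − s) over sources s of rest; N(one piece) = 1:
  size 1 → [7]=1  [9]=1
  size 2 → [5,7]=1  [7,9]=2  [8,9]=1
  size 3 → [2,5,7]=1  [5,7,9]=3  [6,8,9]=1  [7,8,9]=3
  size 4 → [2,5,7,9]=4  [4,6,8,9]=1  [5,7,8,9]=6  [6,7,8,9]=4
  size 5 → [2,5,7,8,9]=10  [3,4,6,8,9]=1  [4,6,7,8,9]=5  [5,6,7,8,9]=10
  size 6 → [1,3,4,6,8,9]=1  [2,5,6,7,8,9]=20  [3,4,6,7,8,9]=6  [4,5,6,7,8,9]=15
  size 7 → [1,3,4,6,7,8,9]=7  [2,4,5,6,7,8,9]=35  [3,4,5,6,7,8,9]=21
  size 8 → [1,3,4,5,6,7,8,9]=28  [2,3,4,5,6,7,8,9]=56
  first=0(a) contributes 84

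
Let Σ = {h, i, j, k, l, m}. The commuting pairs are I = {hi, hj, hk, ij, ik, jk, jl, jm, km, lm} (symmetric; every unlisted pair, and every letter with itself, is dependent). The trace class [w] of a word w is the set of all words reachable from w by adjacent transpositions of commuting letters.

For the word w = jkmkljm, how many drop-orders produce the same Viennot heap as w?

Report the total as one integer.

piece 0:j — minimal
piece 1:k — minimal
piece 2:m — minimal
piece 3:k rests on {1:k}
piece 4:l rests on {3:k}
piece 5:j rests on {0:j}
piece 6:m rests on {2:m}
minimal pieces: {0:j, 1:k, 2:m}
ways to finish when only these pieces remain (= sum over removing one remaining piece with nothing left below it):
  1 left: {4}→1  {5}→1  {6}→1
  2 left: {0,5}→1  {2,6}→1  {3,4}→1  {4,5}→2  {4,6}→2  {5,6}→2
  3 left: {0,4,5}→3  {0,5,6}→3  {1,3,4}→1  {2,4,6}→3  {2,5,6}→3  {3,4,5}→3  {3,4,6}→3  {4,5,6}→6
  4 left: {0,2,5,6}→6  {0,3,4,5}→6  {0,4,5,6}→12  {1,3,4,5}→4  {1,3,4,6}→4  {2,3,4,6}→6  {2,4,5,6}→12  {3,4,5,6}→12
  5 left: {0,1,3,4,5}→10  {0,2,4,5,6}→30  {0,3,4,5,6}→30  {1,2,3,4,6}→10  {1,3,4,5,6}→20  {2,3,4,5,6}→30
  placing 0:j first → 60 extensions
  placing 1:k first → 90 extensions
  placing 2:m first → 60 extensions
total linear extensions = 210

210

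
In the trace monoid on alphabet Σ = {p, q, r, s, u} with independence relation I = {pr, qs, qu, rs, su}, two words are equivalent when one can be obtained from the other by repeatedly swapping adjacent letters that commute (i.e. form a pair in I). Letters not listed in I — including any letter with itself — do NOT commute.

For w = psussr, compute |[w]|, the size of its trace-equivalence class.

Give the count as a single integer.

10

0(p) covers ∅
1(s) covers 0:p
2(u) covers 0:p
3(s) covers 1:s
4(s) covers 3:s
5(r) covers 2:u
floor of heap: 0:p
completions by unplaced set U, small U first (add the entries for U minus each lowest piece of U):
  |U|=1: {4}:1  {5}:1
  |U|=2: {2,5}:1  {3,4}:1  {4,5}:2
  |U|=3: {1,3,4}:1  {2,4,5}:3  {3,4,5}:3
  |U|=4: {1,3,4,5}:4  {2,3,4,5}:6
  start at 0(p): 10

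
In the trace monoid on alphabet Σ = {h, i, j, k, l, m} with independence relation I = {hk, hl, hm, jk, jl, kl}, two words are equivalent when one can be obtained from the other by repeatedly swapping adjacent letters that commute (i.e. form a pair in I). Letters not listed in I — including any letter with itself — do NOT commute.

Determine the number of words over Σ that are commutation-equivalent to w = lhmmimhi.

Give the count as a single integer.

0(l) covers ∅
1(h) covers ∅
2(m) covers 0:l
3(m) covers 2:m
4(i) covers 1:h, 3:m
5(m) covers 4:i
6(h) covers 4:i
7(i) covers 5:m, 6:h
floor of heap: 0:l, 1:h
completions by unplaced set U, small U first (add the entries for U minus each lowest piece of U):
  |U|=1: {7}:1
  |U|=2: {5,7}:1  {6,7}:1
  |U|=3: {5,6,7}:2
  |U|=4: {4,5,6,7}:2
  |U|=5: {1,4,5,6,7}:2  {3,4,5,6,7}:2
  |U|=6: {1,3,4,5,6,7}:4  {2,3,4,5,6,7}:2
  start at 0(l): 6
  start at 1(h): 2
sum over floor = 8

8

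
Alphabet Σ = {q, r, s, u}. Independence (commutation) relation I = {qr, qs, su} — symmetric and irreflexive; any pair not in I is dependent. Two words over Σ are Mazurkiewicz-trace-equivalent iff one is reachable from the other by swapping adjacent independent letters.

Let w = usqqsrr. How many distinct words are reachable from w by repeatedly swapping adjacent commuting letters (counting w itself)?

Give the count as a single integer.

31

0(u) covers ∅
1(s) covers ∅
2(q) covers 0:u
3(q) covers 2:q
4(s) covers 1:s
5(r) covers 0:u, 4:s
6(r) covers 5:r
floor of heap: 0:u, 1:s
completions by unplaced set U, small U first (add the entries for U minus each lowest piece of U):
  |U|=1: {3}:1  {6}:1
  |U|=2: {2,3}:1  {3,6}:2  {5,6}:1
  |U|=3: {2,3,6}:3  {3,5,6}:3  {4,5,6}:1
  |U|=4: {1,4,5,6}:1  {2,3,5,6}:6  {3,4,5,6}:4
  |U|=5: {0,2,3,5,6}:6  {1,3,4,5,6}:5  {2,3,4,5,6}:10
  start at 0(u): 15
  start at 1(s): 16
sum over floor = 31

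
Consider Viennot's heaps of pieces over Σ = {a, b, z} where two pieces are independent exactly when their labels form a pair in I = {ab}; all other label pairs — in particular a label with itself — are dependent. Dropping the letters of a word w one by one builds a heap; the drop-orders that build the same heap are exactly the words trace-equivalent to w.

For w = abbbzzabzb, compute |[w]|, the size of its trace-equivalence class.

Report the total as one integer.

drop 0:a onto floor
drop 1:b onto floor
drop 2:b onto {1:b}
drop 3:b onto {2:b}
drop 4:z onto {0:a, 3:b}
drop 5:z onto {4:z}
drop 6:a onto {5:z}
drop 7:b onto {5:z}
drop 8:z onto {6:a, 7:b}
drop 9:b onto {8:z}
ground layer = {0:a, 1:b}
drop-orders for the pieces not yet dropped (sum over which currently-grounded one goes next):
  1 to go: {9} 1
  2 to go: {8,9} 1
  3 to go: {6,8,9} 1  {7,8,9} 1
  4 to go: {6,7,8,9} 2
  5 to go: {5,6,7,8,9} 2
  6 to go: {4,5,6,7,8,9} 2
  7 to go: {0,4,5,6,7,8,9} 2  {3,4,5,6,7,8,9} 2
  8 to go: {0,3,4,5,6,7,8,9} 4  {2,3,4,5,6,7,8,9} 2
  if 0:a drops first: 2 orders
  if 1:b drops first: 6 orders
heap linearizations: 8

8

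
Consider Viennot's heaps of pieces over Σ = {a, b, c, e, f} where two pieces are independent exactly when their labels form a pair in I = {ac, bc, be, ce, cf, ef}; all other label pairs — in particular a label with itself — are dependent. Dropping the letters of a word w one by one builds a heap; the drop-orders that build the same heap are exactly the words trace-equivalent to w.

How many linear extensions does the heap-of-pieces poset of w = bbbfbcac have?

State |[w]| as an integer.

28

#0=b has no predecessor
#1=b depends on [0:b]
#2=b depends on [1:b]
#3=f depends on [2:b]
#4=b depends on [3:f]
#5=c has no predecessor
#6=a depends on [4:b]
#7=c depends on [5:c]
sources: [0:b, 5:c]
N(rest) = Σ N(rest − s) over sources s of rest; N(one piece) = 1:
  size 1 → [6]=1  [7]=1
  size 2 → [4,6]=1  [5,7]=1  [6,7]=2
  size 3 → [3,4,6]=1  [4,6,7]=3  [5,6,7]=3
  size 4 → [2,3,4,6]=1  [3,4,6,7]=4  [4,5,6,7]=6
  size 5 → [1,2,3,4,6]=1  [2,3,4,6,7]=5  [3,4,5,6,7]=10
  size 6 → [0,1,2,3,4,6]=1  [1,2,3,4,6,7]=6  [2,3,4,5,6,7]=15
  first=0(b) contributes 21
  first=5(c) contributes 7
|[w]| = 28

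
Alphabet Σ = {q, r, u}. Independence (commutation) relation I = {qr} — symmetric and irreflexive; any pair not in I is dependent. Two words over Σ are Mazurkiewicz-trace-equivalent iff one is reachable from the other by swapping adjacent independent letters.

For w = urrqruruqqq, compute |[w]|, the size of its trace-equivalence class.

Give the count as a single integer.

#0=u has no predecessor
#1=r depends on [0:u]
#2=r depends on [1:r]
#3=q depends on [0:u]
#4=r depends on [2:r]
#5=u depends on [3:q, 4:r]
#6=r depends on [5:u]
#7=u depends on [6:r]
#8=q depends on [7:u]
#9=q depends on [8:q]
#10=q depends on [9:q]
sources: [0:u]
N(rest) = Σ N(rest − s) over sources s of rest; N(one piece) = 1:
  size 1 → [10]=1
  size 2 → [9,10]=1
  size 3 → [8,9,10]=1
  size 4 → [7,8,9,10]=1
  size 5 → [6,7,8,9,10]=1
  size 6 → [5,6,7,8,9,10]=1
  size 7 → [3,5,6,7,8,9,10]=1  [4,5,6,7,8,9,10]=1
  size 8 → [2,4,5,6,7,8,9,10]=1  [3,4,5,6,7,8,9,10]=2
  size 9 → [1,2,4,5,6,7,8,9,10]=1  [2,3,4,5,6,7,8,9,10]=3
  first=0(u) contributes 4

4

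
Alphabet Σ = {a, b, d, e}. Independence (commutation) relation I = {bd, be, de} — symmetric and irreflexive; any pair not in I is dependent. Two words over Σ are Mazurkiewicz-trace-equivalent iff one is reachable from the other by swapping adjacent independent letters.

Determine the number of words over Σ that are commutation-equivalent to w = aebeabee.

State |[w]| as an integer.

9

#0=a has no predecessor
#1=e depends on [0:a]
#2=b depends on [0:a]
#3=e depends on [1:e]
#4=a depends on [2:b, 3:e]
#5=b depends on [4:a]
#6=e depends on [4:a]
#7=e depends on [6:e]
sources: [0:a]
N(rest) = Σ N(rest − s) over sources s of rest; N(one piece) = 1:
  size 1 → [5]=1  [7]=1
  size 2 → [5,7]=2  [6,7]=1
  size 3 → [5,6,7]=3
  size 4 → [4,5,6,7]=3
  size 5 → [2,4,5,6,7]=3  [3,4,5,6,7]=3
  size 6 → [1,3,4,5,6,7]=3  [2,3,4,5,6,7]=6
  first=0(a) contributes 9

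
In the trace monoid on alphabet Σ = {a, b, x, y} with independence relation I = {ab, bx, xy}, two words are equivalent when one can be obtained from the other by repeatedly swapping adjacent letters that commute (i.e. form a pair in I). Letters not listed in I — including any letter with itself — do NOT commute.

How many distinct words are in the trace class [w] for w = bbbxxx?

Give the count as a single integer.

20

0(b) covers ∅
1(b) covers 0:b
2(b) covers 1:b
3(x) covers ∅
4(x) covers 3:x
5(x) covers 4:x
floor of heap: 0:b, 3:x
completions by unplaced set U, small U first (add the entries for U minus each lowest piece of U):
  |U|=1: {2}:1  {5}:1
  |U|=2: {1,2}:1  {2,5}:2  {4,5}:1
  |U|=3: {0,1,2}:1  {1,2,5}:3  {2,4,5}:3  {3,4,5}:1
  |U|=4: {0,1,2,5}:4  {1,2,4,5}:6  {2,3,4,5}:4
  start at 0(b): 10
  start at 3(x): 10
sum over floor = 20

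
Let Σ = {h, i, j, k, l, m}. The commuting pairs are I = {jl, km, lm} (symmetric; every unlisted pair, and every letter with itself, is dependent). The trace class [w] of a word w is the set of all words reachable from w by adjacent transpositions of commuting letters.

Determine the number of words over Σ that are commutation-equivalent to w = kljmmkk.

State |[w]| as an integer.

drop 0:k onto floor
drop 1:l onto {0:k}
drop 2:j onto {0:k}
drop 3:m onto {2:j}
drop 4:m onto {3:m}
drop 5:k onto {1:l, 2:j}
drop 6:k onto {5:k}
ground layer = {0:k}
drop-orders for the pieces not yet dropped (sum over which currently-grounded one goes next):
  1 to go: {4} 1  {6} 1
  2 to go: {3,4} 1  {4,6} 2  {5,6} 1
  3 to go: {1,5,6} 1  {3,4,6} 3  {4,5,6} 3
  4 to go: {1,4,5,6} 4  {3,4,5,6} 6
  5 to go: {1,3,4,5,6} 10  {2,3,4,5,6} 6
  if 0:k drops first: 16 orders

16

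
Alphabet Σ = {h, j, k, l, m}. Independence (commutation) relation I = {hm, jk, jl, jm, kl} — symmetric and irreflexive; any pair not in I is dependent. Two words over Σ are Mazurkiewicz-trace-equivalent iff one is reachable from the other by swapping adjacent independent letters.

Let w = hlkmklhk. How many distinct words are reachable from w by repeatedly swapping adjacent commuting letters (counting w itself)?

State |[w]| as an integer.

#0=h has no predecessor
#1=l depends on [0:h]
#2=k depends on [0:h]
#3=m depends on [1:l, 2:k]
#4=k depends on [3:m]
#5=l depends on [3:m]
#6=h depends on [4:k, 5:l]
#7=k depends on [6:h]
sources: [0:h]
N(rest) = Σ N(rest − s) over sources s of rest; N(one piece) = 1:
  size 1 → [7]=1
  size 2 → [6,7]=1
  size 3 → [4,6,7]=1  [5,6,7]=1
  size 4 → [4,5,6,7]=2
  size 5 → [3,4,5,6,7]=2
  size 6 → [1,3,4,5,6,7]=2  [2,3,4,5,6,7]=2
  first=0(h) contributes 4

4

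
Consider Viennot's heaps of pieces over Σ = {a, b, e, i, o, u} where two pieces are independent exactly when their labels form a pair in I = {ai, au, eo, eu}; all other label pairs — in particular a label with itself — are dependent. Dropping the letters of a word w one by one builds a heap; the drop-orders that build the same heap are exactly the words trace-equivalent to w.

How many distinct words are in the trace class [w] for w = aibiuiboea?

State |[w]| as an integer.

piece 0:a — minimal
piece 1:i — minimal
piece 2:b rests on {0:a, 1:i}
piece 3:i rests on {2:b}
piece 4:u rests on {3:i}
piece 5:i rests on {4:u}
piece 6:b rests on {5:i}
piece 7:o rests on {6:b}
piece 8:e rests on {6:b}
piece 9:a rests on {7:o, 8:e}
minimal pieces: {0:a, 1:i}
ways to finish when only these pieces remain (= sum over removing one remaining piece with nothing left below it):
  1 left: {9}→1
  2 left: {7,9}→1  {8,9}→1
  3 left: {7,8,9}→2
  4 left: {6,7,8,9}→2
  5 left: {5,6,7,8,9}→2
  6 left: {4,5,6,7,8,9}→2
  7 left: {3,4,5,6,7,8,9}→2
  8 left: {2,3,4,5,6,7,8,9}→2
  placing 0:a first → 2 extensions
  placing 1:i first → 2 extensions
total linear extensions = 4

4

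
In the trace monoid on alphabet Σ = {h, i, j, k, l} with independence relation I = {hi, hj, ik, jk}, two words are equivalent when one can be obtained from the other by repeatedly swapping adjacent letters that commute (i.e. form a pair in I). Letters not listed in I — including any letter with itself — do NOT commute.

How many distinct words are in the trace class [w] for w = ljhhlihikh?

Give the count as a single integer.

drop 0:l onto floor
drop 1:j onto {0:l}
drop 2:h onto {0:l}
drop 3:h onto {2:h}
drop 4:l onto {1:j, 3:h}
drop 5:i onto {4:l}
drop 6:h onto {4:l}
drop 7:i onto {5:i}
drop 8:k onto {6:h}
drop 9:h onto {8:k}
ground layer = {0:l}
drop-orders for the pieces not yet dropped (sum over which currently-grounded one goes next):
  1 to go: {7} 1  {9} 1
  2 to go: {5,7} 1  {7,9} 2  {8,9} 1
  3 to go: {5,7,9} 3  {6,8,9} 1  {7,8,9} 3
  4 to go: {5,7,8,9} 6  {6,7,8,9} 4
  5 to go: {5,6,7,8,9} 10
  6 to go: {4,5,6,7,8,9} 10
  7 to go: {1,4,5,6,7,8,9} 10  {3,4,5,6,7,8,9} 10
  8 to go: {1,3,4,5,6,7,8,9} 20  {2,3,4,5,6,7,8,9} 10
  if 0:l drops first: 30 orders

30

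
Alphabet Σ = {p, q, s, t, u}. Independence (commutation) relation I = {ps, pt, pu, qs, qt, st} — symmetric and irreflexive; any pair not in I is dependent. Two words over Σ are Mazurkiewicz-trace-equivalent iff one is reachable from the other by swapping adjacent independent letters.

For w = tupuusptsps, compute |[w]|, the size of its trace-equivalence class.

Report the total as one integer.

660

drop 0:t onto floor
drop 1:u onto {0:t}
drop 2:p onto floor
drop 3:u onto {1:u}
drop 4:u onto {3:u}
drop 5:s onto {4:u}
drop 6:p onto {2:p}
drop 7:t onto {4:u}
drop 8:s onto {5:s}
drop 9:p onto {6:p}
drop 10:s onto {8:s}
ground layer = {0:t, 2:p}
drop-orders for the pieces not yet dropped (sum over which currently-grounded one goes next):
  1 to go: {7} 1  {9} 1  {10} 1
  2 to go: {6,9} 1  {7,9} 2  {7,10} 2  {8,10} 1  {9,10} 2
  3 to go: {2,6,9} 1  {5,8,10} 1  {6,7,9} 3  {6,9,10} 3  {7,8,10} 3  {7,9,10} 6  {8,9,10} 3
  4 to go: {2,6,7,9} 4  {2,6,9,10} 4  {5,7,8,10} 4  {5,8,9,10} 4  {6,7,9,10} 12  {6,8,9,10} 6  {7,8,9,10} 12
  5 to go: {2,6,7,9,10} 20  {2,6,8,9,10} 10  {4,5,7,8,10} 4  {5,6,8,9,10} 10  {5,7,8,9,10} 20  {6,7,8,9,10} 30
  6 to go: {2,5,6,8,9,10} 20  {2,6,7,8,9,10} 60  {3,4,5,7,8,10} 4  {4,5,7,8,9,10} 24  {5,6,7,8,9,10} 60
  7 to go: {1,3,4,5,7,8,10} 4  {2,5,6,7,8,9,10} 140  {3,4,5,7,8,9,10} 28  {4,5,6,7,8,9,10} 84
  8 to go: {0,1,3,4,5,7,8,10} 4  {1,3,4,5,7,8,9,10} 32  {2,4,5,6,7,8,9,10} 224  {3,4,5,6,7,8,9,10} 112
  9 to go: {0,1,3,4,5,7,8,9,10} 36  {1,3,4,5,6,7,8,9,10} 144  {2,3,4,5,6,7,8,9,10} 336
  if 0:t drops first: 480 orders
  if 2:p drops first: 180 orders
heap linearizations: 660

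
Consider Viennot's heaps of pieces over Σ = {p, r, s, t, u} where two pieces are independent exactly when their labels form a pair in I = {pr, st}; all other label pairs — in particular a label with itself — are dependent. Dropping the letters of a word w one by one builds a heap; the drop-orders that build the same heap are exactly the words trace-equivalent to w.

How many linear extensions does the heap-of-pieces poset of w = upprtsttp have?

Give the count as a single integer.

12

#0=u has no predecessor
#1=p depends on [0:u]
#2=p depends on [1:p]
#3=r depends on [0:u]
#4=t depends on [2:p, 3:r]
#5=s depends on [2:p, 3:r]
#6=t depends on [4:t]
#7=t depends on [6:t]
#8=p depends on [5:s, 7:t]
sources: [0:u]
N(rest) = Σ N(rest − s) over sources s of rest; N(one piece) = 1:
  size 1 → [8]=1
  size 2 → [5,8]=1  [7,8]=1
  size 3 → [5,7,8]=2  [6,7,8]=1
  size 4 → [4,6,7,8]=1  [5,6,7,8]=3
  size 5 → [4,5,6,7,8]=4
  size 6 → [2,4,5,6,7,8]=4  [3,4,5,6,7,8]=4
  size 7 → [1,2,4,5,6,7,8]=4  [2,3,4,5,6,7,8]=8
  first=0(u) contributes 12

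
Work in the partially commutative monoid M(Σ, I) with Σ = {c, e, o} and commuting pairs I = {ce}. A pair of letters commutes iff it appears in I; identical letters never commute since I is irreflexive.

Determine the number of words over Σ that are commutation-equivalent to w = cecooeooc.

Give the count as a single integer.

3

drop 0:c onto floor
drop 1:e onto floor
drop 2:c onto {0:c}
drop 3:o onto {1:e, 2:c}
drop 4:o onto {3:o}
drop 5:e onto {4:o}
drop 6:o onto {5:e}
drop 7:o onto {6:o}
drop 8:c onto {7:o}
ground layer = {0:c, 1:e}
drop-orders for the pieces not yet dropped (sum over which currently-grounded one goes next):
  1 to go: {8} 1
  2 to go: {7,8} 1
  3 to go: {6,7,8} 1
  4 to go: {5,6,7,8} 1
  5 to go: {4,5,6,7,8} 1
  6 to go: {3,4,5,6,7,8} 1
  7 to go: {1,3,4,5,6,7,8} 1  {2,3,4,5,6,7,8} 1
  if 0:c drops first: 2 orders
  if 1:e drops first: 1 orders
heap linearizations: 3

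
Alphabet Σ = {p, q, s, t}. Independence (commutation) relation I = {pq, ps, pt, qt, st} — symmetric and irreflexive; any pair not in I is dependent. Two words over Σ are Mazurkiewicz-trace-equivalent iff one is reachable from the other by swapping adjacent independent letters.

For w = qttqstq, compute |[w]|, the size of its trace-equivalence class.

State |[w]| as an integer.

35

drop 0:q onto floor
drop 1:t onto floor
drop 2:t onto {1:t}
drop 3:q onto {0:q}
drop 4:s onto {3:q}
drop 5:t onto {2:t}
drop 6:q onto {4:s}
ground layer = {0:q, 1:t}
drop-orders for the pieces not yet dropped (sum over which currently-grounded one goes next):
  1 to go: {5} 1  {6} 1
  2 to go: {2,5} 1  {4,6} 1  {5,6} 2
  3 to go: {1,2,5} 1  {2,5,6} 3  {3,4,6} 1  {4,5,6} 3
  4 to go: {0,3,4,6} 1  {1,2,5,6} 4  {2,4,5,6} 6  {3,4,5,6} 4
  5 to go: {0,3,4,5,6} 5  {1,2,4,5,6} 10  {2,3,4,5,6} 10
  if 0:q drops first: 20 orders
  if 1:t drops first: 15 orders
heap linearizations: 35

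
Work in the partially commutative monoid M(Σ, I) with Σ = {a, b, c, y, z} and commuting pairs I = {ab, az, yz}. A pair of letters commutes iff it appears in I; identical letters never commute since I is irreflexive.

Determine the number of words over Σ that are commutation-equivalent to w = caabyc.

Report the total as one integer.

3

piece 0:c — minimal
piece 1:a rests on {0:c}
piece 2:a rests on {1:a}
piece 3:b rests on {0:c}
piece 4:y rests on {2:a, 3:b}
piece 5:c rests on {4:y}
minimal pieces: {0:c}
ways to finish when only these pieces remain (= sum over removing one remaining piece with nothing left below it):
  1 left: {5}→1
  2 left: {4,5}→1
  3 left: {2,4,5}→1  {3,4,5}→1
  4 left: {1,2,4,5}→1  {2,3,4,5}→2
  placing 0:c first → 3 extensions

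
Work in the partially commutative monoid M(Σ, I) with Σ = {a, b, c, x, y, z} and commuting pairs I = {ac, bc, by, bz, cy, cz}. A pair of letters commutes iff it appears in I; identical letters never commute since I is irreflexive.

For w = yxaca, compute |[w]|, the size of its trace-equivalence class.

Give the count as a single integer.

#0=y has no predecessor
#1=x depends on [0:y]
#2=a depends on [1:x]
#3=c depends on [1:x]
#4=a depends on [2:a]
sources: [0:y]
N(rest) = Σ N(rest − s) over sources s of rest; N(one piece) = 1:
  size 1 → [3]=1  [4]=1
  size 2 → [2,4]=1  [3,4]=2
  size 3 → [2,3,4]=3
  first=0(y) contributes 3

3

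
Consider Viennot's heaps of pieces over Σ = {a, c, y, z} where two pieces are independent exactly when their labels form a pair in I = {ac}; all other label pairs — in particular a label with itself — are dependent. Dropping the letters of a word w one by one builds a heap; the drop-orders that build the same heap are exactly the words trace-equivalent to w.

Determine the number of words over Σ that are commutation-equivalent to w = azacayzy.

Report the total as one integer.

3

0(a) covers ∅
1(z) covers 0:a
2(a) covers 1:z
3(c) covers 1:z
4(a) covers 2:a
5(y) covers 3:c, 4:a
6(z) covers 5:y
7(y) covers 6:z
floor of heap: 0:a
completions by unplaced set U, small U first (add the entries for U minus each lowest piece of U):
  |U|=1: {7}:1
  |U|=2: {6,7}:1
  |U|=3: {5,6,7}:1
  |U|=4: {3,5,6,7}:1  {4,5,6,7}:1
  |U|=5: {2,4,5,6,7}:1  {3,4,5,6,7}:2
  |U|=6: {2,3,4,5,6,7}:3
  start at 0(a): 3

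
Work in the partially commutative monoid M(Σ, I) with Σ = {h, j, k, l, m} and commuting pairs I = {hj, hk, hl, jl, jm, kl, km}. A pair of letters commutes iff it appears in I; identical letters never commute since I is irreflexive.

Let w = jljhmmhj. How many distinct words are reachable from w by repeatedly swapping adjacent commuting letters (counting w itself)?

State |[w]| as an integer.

112

piece 0:j — minimal
piece 1:l — minimal
piece 2:j rests on {0:j}
piece 3:h — minimal
piece 4:m rests on {1:l, 3:h}
piece 5:m rests on {4:m}
piece 6:h rests on {5:m}
piece 7:j rests on {2:j}
minimal pieces: {0:j, 1:l, 3:h}
ways to finish when only these pieces remain (= sum over removing one remaining piece with nothing left below it):
  1 left: {6}→1  {7}→1
  2 left: {2,7}→1  {5,6}→1  {6,7}→2
  3 left: {0,2,7}→1  {2,6,7}→3  {4,5,6}→1  {5,6,7}→3
  4 left: {0,2,6,7}→4  {1,4,5,6}→1  {2,5,6,7}→6  {3,4,5,6}→1  {4,5,6,7}→4
  5 left: {0,2,5,6,7}→10  {1,3,4,5,6}→2  {1,4,5,6,7}→5  {2,4,5,6,7}→10  {3,4,5,6,7}→5
  6 left: {0,2,4,5,6,7}→20  {1,2,4,5,6,7}→15  {1,3,4,5,6,7}→12  {2,3,4,5,6,7}→15
  placing 0:j first → 42 extensions
  placing 1:l first → 35 extensions
  placing 3:h first → 35 extensions
total linear extensions = 112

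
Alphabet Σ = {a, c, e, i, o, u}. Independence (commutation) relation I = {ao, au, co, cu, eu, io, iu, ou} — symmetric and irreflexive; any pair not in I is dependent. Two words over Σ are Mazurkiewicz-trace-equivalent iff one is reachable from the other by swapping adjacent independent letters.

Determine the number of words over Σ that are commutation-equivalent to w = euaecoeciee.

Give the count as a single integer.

22

drop 0:e onto floor
drop 1:u onto floor
drop 2:a onto {0:e}
drop 3:e onto {2:a}
drop 4:c onto {3:e}
drop 5:o onto {3:e}
drop 6:e onto {4:c, 5:o}
drop 7:c onto {6:e}
drop 8:i onto {7:c}
drop 9:e onto {8:i}
drop 10:e onto {9:e}
ground layer = {0:e, 1:u}
drop-orders for the pieces not yet dropped (sum over which currently-grounded one goes next):
  1 to go: {1} 1  {10} 1
  2 to go: {1,10} 2  {9,10} 1
  3 to go: {1,9,10} 3  {8,9,10} 1
  4 to go: {1,8,9,10} 4  {7,8,9,10} 1
  5 to go: {1,7,8,9,10} 5  {6,7,8,9,10} 1
  6 to go: {1,6,7,8,9,10} 6  {4,6,7,8,9,10} 1  {5,6,7,8,9,10} 1
  7 to go: {1,4,6,7,8,9,10} 7  {1,5,6,7,8,9,10} 7  {4,5,6,7,8,9,10} 2
  8 to go: {1,4,5,6,7,8,9,10} 16  {3,4,5,6,7,8,9,10} 2
  9 to go: {1,3,4,5,6,7,8,9,10} 18  {2,3,4,5,6,7,8,9,10} 2
  if 0:e drops first: 20 orders
  if 1:u drops first: 2 orders
heap linearizations: 22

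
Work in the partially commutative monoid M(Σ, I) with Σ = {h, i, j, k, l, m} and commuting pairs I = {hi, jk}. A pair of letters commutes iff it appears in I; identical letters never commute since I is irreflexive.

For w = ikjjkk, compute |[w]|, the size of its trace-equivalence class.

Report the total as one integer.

0(i) covers ∅
1(k) covers 0:i
2(j) covers 0:i
3(j) covers 2:j
4(k) covers 1:k
5(k) covers 4:k
floor of heap: 0:i
completions by unplaced set U, small U first (add the entries for U minus each lowest piece of U):
  |U|=1: {3}:1  {5}:1
  |U|=2: {2,3}:1  {3,5}:2  {4,5}:1
  |U|=3: {1,4,5}:1  {2,3,5}:3  {3,4,5}:3
  |U|=4: {1,3,4,5}:4  {2,3,4,5}:6
  start at 0(i): 10

10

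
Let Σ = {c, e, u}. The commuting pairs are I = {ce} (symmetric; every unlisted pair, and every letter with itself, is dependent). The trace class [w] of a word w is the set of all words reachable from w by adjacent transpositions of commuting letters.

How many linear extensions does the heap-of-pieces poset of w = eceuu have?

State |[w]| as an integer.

3

0(e) covers ∅
1(c) covers ∅
2(e) covers 0:e
3(u) covers 1:c, 2:e
4(u) covers 3:u
floor of heap: 0:e, 1:c
completions by unplaced set U, small U first (add the entries for U minus each lowest piece of U):
  |U|=1: {4}:1
  |U|=2: {3,4}:1
  |U|=3: {1,3,4}:1  {2,3,4}:1
  start at 0(e): 2
  start at 1(c): 1
sum over floor = 3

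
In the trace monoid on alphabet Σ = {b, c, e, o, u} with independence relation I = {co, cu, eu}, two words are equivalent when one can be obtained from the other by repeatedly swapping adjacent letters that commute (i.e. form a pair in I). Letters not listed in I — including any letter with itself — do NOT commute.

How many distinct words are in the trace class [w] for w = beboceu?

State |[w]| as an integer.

0(b) covers ∅
1(e) covers 0:b
2(b) covers 1:e
3(o) covers 2:b
4(c) covers 2:b
5(e) covers 3:o, 4:c
6(u) covers 3:o
floor of heap: 0:b
completions by unplaced set U, small U first (add the entries for U minus each lowest piece of U):
  |U|=1: {5}:1  {6}:1
  |U|=2: {4,5}:1  {5,6}:2
  |U|=3: {3,5,6}:2  {4,5,6}:3
  |U|=4: {3,4,5,6}:5
  |U|=5: {2,3,4,5,6}:5
  start at 0(b): 5

5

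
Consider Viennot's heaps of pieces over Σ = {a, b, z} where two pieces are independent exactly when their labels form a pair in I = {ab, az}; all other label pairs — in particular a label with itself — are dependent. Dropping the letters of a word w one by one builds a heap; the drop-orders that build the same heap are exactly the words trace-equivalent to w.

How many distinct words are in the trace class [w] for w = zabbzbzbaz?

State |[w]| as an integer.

45

piece 0:z — minimal
piece 1:a — minimal
piece 2:b rests on {0:z}
piece 3:b rests on {2:b}
piece 4:z rests on {3:b}
piece 5:b rests on {4:z}
piece 6:z rests on {5:b}
piece 7:b rests on {6:z}
piece 8:a rests on {1:a}
piece 9:z rests on {7:b}
minimal pieces: {0:z, 1:a}
ways to finish when only these pieces remain (= sum over removing one remaining piece with nothing left below it):
  1 left: {8}→1  {9}→1
  2 left: {1,8}→1  {7,9}→1  {8,9}→2
  3 left: {1,8,9}→3  {6,7,9}→1  {7,8,9}→3
  4 left: {1,7,8,9}→6  {5,6,7,9}→1  {6,7,8,9}→4
  5 left: {1,6,7,8,9}→10  {4,5,6,7,9}→1  {5,6,7,8,9}→5
  6 left: {1,5,6,7,8,9}→15  {3,4,5,6,7,9}→1  {4,5,6,7,8,9}→6
  7 left: {1,4,5,6,7,8,9}→21  {2,3,4,5,6,7,9}→1  {3,4,5,6,7,8,9}→7
  8 left: {0,2,3,4,5,6,7,9}→1  {1,3,4,5,6,7,8,9}→28  {2,3,4,5,6,7,8,9}→8
  placing 0:z first → 36 extensions
  placing 1:a first → 9 extensions
total linear extensions = 45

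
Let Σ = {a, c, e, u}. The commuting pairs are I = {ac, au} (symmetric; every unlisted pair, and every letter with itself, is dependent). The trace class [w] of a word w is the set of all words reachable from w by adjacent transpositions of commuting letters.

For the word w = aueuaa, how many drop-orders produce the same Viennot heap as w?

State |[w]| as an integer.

6

drop 0:a onto floor
drop 1:u onto floor
drop 2:e onto {0:a, 1:u}
drop 3:u onto {2:e}
drop 4:a onto {2:e}
drop 5:a onto {4:a}
ground layer = {0:a, 1:u}
drop-orders for the pieces not yet dropped (sum over which currently-grounded one goes next):
  1 to go: {3} 1  {5} 1
  2 to go: {3,5} 2  {4,5} 1
  3 to go: {3,4,5} 3
  4 to go: {2,3,4,5} 3
  if 0:a drops first: 3 orders
  if 1:u drops first: 3 orders
heap linearizations: 6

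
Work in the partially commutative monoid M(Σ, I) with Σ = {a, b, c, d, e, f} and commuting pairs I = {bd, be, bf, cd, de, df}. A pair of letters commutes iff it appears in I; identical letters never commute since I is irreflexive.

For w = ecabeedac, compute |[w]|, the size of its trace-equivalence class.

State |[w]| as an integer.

piece 0:e — minimal
piece 1:c rests on {0:e}
piece 2:a rests on {1:c}
piece 3:b rests on {2:a}
piece 4:e rests on {2:a}
piece 5:e rests on {4:e}
piece 6:d rests on {2:a}
piece 7:a rests on {3:b, 5:e, 6:d}
piece 8:c rests on {7:a}
minimal pieces: {0:e}
ways to finish when only these pieces remain (= sum over removing one remaining piece with nothing left below it):
  1 left: {8}→1
  2 left: {7,8}→1
  3 left: {3,7,8}→1  {5,7,8}→1  {6,7,8}→1
  4 left: {3,5,7,8}→2  {3,6,7,8}→2  {4,5,7,8}→1  {5,6,7,8}→2
  5 left: {3,4,5,7,8}→3  {3,5,6,7,8}→6  {4,5,6,7,8}→3
  6 left: {3,4,5,6,7,8}→12
  7 left: {2,3,4,5,6,7,8}→12
  placing 0:e first → 12 extensions

12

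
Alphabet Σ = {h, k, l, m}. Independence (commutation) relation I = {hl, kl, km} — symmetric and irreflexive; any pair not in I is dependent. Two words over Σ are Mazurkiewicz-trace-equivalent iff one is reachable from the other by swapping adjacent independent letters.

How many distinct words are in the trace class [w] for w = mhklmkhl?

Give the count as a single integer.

#0=m has no predecessor
#1=h depends on [0:m]
#2=k depends on [1:h]
#3=l depends on [0:m]
#4=m depends on [1:h, 3:l]
#5=k depends on [2:k]
#6=h depends on [4:m, 5:k]
#7=l depends on [4:m]
sources: [0:m]
N(rest) = Σ N(rest − s) over sources s of rest; N(one piece) = 1:
  size 1 → [6]=1  [7]=1
  size 2 → [5,6]=1  [6,7]=2
  size 3 → [2,5,6]=1  [4,6,7]=2  [5,6,7]=3
  size 4 → [2,5,6,7]=4  [3,4,6,7]=2  [4,5,6,7]=5
  size 5 → [2,4,5,6,7]=9  [3,4,5,6,7]=7
  size 6 → [1,2,4,5,6,7]=9  [2,3,4,5,6,7]=16
  first=0(m) contributes 25

25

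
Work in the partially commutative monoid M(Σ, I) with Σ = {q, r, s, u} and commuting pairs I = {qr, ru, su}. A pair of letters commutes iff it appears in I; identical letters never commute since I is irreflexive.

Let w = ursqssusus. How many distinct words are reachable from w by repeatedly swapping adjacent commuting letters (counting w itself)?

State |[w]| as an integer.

45

drop 0:u onto floor
drop 1:r onto floor
drop 2:s onto {1:r}
drop 3:q onto {0:u, 2:s}
drop 4:s onto {3:q}
drop 5:s onto {4:s}
drop 6:u onto {3:q}
drop 7:s onto {5:s}
drop 8:u onto {6:u}
drop 9:s onto {7:s}
ground layer = {0:u, 1:r}
drop-orders for the pieces not yet dropped (sum over which currently-grounded one goes next):
  1 to go: {8} 1  {9} 1
  2 to go: {6,8} 1  {7,9} 1  {8,9} 2
  3 to go: {5,7,9} 1  {6,8,9} 3  {7,8,9} 3
  4 to go: {4,5,7,9} 1  {5,7,8,9} 4  {6,7,8,9} 6
  5 to go: {4,5,7,8,9} 5  {5,6,7,8,9} 10
  6 to go: {4,5,6,7,8,9} 15
  7 to go: {3,4,5,6,7,8,9} 15
  8 to go: {0,3,4,5,6,7,8,9} 15  {2,3,4,5,6,7,8,9} 15
  if 0:u drops first: 15 orders
  if 1:r drops first: 30 orders
heap linearizations: 45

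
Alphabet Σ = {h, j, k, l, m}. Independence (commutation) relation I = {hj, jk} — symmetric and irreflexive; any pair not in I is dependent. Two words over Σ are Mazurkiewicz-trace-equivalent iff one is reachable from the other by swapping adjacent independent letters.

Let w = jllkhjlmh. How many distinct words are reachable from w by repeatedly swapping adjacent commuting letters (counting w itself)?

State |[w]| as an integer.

3

drop 0:j onto floor
drop 1:l onto {0:j}
drop 2:l onto {1:l}
drop 3:k onto {2:l}
drop 4:h onto {3:k}
drop 5:j onto {2:l}
drop 6:l onto {4:h, 5:j}
drop 7:m onto {6:l}
drop 8:h onto {7:m}
ground layer = {0:j}
drop-orders for the pieces not yet dropped (sum over which currently-grounded one goes next):
  1 to go: {8} 1
  2 to go: {7,8} 1
  3 to go: {6,7,8} 1
  4 to go: {4,6,7,8} 1  {5,6,7,8} 1
  5 to go: {3,4,6,7,8} 1  {4,5,6,7,8} 2
  6 to go: {3,4,5,6,7,8} 3
  7 to go: {2,3,4,5,6,7,8} 3
  if 0:j drops first: 3 orders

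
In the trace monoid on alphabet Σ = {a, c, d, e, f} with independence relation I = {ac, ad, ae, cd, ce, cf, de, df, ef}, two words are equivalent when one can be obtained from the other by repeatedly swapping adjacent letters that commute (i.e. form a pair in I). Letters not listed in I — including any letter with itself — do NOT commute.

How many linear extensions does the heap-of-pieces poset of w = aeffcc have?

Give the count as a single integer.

60

0(a) covers ∅
1(e) covers ∅
2(f) covers 0:a
3(f) covers 2:f
4(c) covers ∅
5(c) covers 4:c
floor of heap: 0:a, 1:e, 4:c
completions by unplaced set U, small U first (add the entries for U minus each lowest piece of U):
  |U|=1: {1}:1  {3}:1  {5}:1
  |U|=2: {1,3}:2  {1,5}:2  {2,3}:1  {3,5}:2  {4,5}:1
  |U|=3: {0,2,3}:1  {1,2,3}:3  {1,3,5}:6  {1,4,5}:3  {2,3,5}:3  {3,4,5}:3
  |U|=4: {0,1,2,3}:4  {0,2,3,5}:4  {1,2,3,5}:12  {1,3,4,5}:12  {2,3,4,5}:6
  start at 0(a): 30
  start at 1(e): 10
  start at 4(c): 20
sum over floor = 60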